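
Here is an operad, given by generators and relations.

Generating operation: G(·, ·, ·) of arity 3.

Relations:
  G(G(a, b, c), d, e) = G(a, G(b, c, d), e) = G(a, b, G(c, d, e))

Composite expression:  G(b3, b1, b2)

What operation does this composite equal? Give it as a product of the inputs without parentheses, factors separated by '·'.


b3 · b1 · b2


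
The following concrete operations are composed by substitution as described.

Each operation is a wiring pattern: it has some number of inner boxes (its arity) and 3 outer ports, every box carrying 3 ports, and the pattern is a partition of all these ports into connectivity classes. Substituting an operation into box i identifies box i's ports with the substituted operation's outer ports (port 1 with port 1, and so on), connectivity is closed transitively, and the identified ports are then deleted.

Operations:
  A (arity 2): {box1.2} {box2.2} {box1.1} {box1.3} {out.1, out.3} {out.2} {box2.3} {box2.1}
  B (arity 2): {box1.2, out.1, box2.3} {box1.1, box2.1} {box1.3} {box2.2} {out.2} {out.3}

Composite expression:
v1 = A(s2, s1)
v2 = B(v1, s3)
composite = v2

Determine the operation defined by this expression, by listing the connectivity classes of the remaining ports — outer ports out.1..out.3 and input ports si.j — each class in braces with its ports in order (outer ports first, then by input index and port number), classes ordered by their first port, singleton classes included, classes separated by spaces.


{out.1, s3.3} {out.2} {out.3} {s1.1} {s1.2} {s1.3} {s2.1} {s2.2} {s2.3} {s3.1} {s3.2}

Connectivity passes through glued B-boundaries; trace each wire chain.
the subtree at A composes to {out.1, out.3} {out.2} {s1.1} {s1.2} {s1.3} {s2.1} {s2.2} {s2.3} on (s2, s1); out.j = own outer ports
the subtree at B composes to {out.1, s3.3} {out.2} {out.3} {s1.1} {s1.2} {s1.3} {s2.1} {s2.2} {s2.3} {s3.1} {s3.2} on (s2, s1, s3); out.j = own outer ports


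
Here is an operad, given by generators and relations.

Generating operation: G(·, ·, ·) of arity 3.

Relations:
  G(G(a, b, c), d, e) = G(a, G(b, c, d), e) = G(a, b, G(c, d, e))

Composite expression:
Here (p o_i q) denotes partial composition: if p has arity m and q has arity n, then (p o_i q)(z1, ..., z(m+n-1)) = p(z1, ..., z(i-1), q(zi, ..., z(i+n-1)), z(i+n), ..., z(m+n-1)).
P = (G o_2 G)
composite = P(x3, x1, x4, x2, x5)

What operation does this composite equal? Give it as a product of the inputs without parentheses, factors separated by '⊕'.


The G-tree's shape is irrelevant; the x-reading-order decides.
G(x1, x4, x2) spells out as x1 ⊕ x4 ⊕ x2
G(x3, G(x1, x4, x2), x5) spells out as x3 ⊕ x1 ⊕ x4 ⊕ x2 ⊕ x5

x3 ⊕ x1 ⊕ x4 ⊕ x2 ⊕ x5


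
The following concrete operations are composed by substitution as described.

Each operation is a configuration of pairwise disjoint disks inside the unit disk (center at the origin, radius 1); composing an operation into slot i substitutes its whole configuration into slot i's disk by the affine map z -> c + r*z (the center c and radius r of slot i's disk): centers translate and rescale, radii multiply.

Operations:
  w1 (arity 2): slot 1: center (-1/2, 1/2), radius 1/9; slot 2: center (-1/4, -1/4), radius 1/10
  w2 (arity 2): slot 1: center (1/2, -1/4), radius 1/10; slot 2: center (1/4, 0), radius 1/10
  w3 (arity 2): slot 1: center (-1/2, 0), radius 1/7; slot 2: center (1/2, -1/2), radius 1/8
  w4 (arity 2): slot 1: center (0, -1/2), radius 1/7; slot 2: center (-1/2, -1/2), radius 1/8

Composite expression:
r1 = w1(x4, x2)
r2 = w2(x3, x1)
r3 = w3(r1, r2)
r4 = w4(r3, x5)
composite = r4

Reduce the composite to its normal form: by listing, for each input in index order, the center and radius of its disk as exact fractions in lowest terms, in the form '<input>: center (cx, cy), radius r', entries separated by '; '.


Nesting under w4 composes maps z -> c + r*z down each x-path.
for x4, the 3-step affine chain lands on center (-4/49, -24/49), radius 1/441
for x2, the 3-step affine chain lands on center (-15/196, -99/196), radius 1/490
for x3, the 3-step affine chain lands on center (9/112, -129/224), radius 1/560
for x1, the 3-step affine chain lands on center (17/224, -4/7), radius 1/560
for x5, the 1-step affine chain lands on center (-1/2, -1/2), radius 1/8

x1: center (17/224, -4/7), radius 1/560; x2: center (-15/196, -99/196), radius 1/490; x3: center (9/112, -129/224), radius 1/560; x4: center (-4/49, -24/49), radius 1/441; x5: center (-1/2, -1/2), radius 1/8


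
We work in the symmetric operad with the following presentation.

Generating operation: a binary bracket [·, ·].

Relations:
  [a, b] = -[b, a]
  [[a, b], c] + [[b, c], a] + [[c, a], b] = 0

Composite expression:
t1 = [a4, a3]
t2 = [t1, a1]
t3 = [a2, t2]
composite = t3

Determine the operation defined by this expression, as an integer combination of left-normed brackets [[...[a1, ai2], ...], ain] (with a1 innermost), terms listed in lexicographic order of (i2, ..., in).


-[[[a1, a3], a4], a2] + [[[a1, a4], a3], a2]

Expand each bracket as ab - ba; the a1-initial words give the coefficients.
Composite bracket: [a2, [[a4, a3], a1]]
Full expansion: 8 signed words from ab - ba (2^3 = 8).
Only words starting with a1 matter:
  sign of a1a3a4a2 is -1, so it contributes -[[[a1, a3], a4], a2]
  sign of a1a4a3a2 is +1, so it contributes +[[[a1, a4], a3], a2]


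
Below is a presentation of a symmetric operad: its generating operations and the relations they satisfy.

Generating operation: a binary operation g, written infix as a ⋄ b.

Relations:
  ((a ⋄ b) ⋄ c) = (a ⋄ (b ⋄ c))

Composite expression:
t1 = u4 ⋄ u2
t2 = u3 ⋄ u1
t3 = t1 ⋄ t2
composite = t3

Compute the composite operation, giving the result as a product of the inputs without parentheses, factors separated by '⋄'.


Associativity of g dissolves the nesting; only the u-input order survives.
(u4 ⋄ u2) unparenthesizes to u4 ⋄ u2
(u3 ⋄ u1) unparenthesizes to u3 ⋄ u1
((u4 ⋄ u2) ⋄ (u3 ⋄ u1)) unparenthesizes to u4 ⋄ u2 ⋄ u3 ⋄ u1

u4 ⋄ u2 ⋄ u3 ⋄ u1


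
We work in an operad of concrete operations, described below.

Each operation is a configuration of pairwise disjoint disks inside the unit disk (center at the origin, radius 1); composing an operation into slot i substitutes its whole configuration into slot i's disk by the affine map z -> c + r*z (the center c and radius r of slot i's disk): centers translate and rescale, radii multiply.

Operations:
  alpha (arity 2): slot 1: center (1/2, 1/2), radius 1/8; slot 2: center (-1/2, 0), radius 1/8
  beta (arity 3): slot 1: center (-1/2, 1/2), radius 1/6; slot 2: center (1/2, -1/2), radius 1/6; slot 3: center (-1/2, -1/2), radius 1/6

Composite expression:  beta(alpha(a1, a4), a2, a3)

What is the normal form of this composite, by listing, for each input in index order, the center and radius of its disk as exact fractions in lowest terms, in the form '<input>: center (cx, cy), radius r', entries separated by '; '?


a1: center (-5/12, 7/12), radius 1/48; a2: center (1/2, -1/2), radius 1/6; a3: center (-1/2, -1/2), radius 1/6; a4: center (-7/12, 1/2), radius 1/48

Nesting under beta composes maps z -> c + r*z down each a-path.
input a1: applying the 2 nested substitutions gives center (-5/12, 7/12), radius 1/48
input a4: applying the 2 nested substitutions gives center (-7/12, 1/2), radius 1/48
input a2: applying the 1 nested substitution gives center (1/2, -1/2), radius 1/6
input a3: applying the 1 nested substitution gives center (-1/2, -1/2), radius 1/6


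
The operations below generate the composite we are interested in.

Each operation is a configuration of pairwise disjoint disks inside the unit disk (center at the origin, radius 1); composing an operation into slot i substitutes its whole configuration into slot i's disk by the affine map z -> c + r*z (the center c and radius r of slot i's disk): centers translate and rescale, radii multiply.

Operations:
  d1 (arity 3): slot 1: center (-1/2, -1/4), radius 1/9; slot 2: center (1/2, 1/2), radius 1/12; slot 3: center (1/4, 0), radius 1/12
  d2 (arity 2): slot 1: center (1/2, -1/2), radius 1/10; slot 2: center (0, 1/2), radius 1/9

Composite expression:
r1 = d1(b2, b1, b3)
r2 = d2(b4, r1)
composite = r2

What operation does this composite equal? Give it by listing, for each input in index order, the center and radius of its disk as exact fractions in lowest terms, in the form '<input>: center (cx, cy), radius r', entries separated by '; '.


b1: center (1/18, 5/9), radius 1/108; b2: center (-1/18, 17/36), radius 1/81; b3: center (1/36, 1/2), radius 1/108; b4: center (1/2, -1/2), radius 1/10

Each b-disk chains the slot maps above it in d2; radii multiply.
for b4, the 1-step affine chain lands on center (1/2, -1/2), radius 1/10
for b2, the 2-step affine chain lands on center (-1/18, 17/36), radius 1/81
for b1, the 2-step affine chain lands on center (1/18, 5/9), radius 1/108
for b3, the 2-step affine chain lands on center (1/36, 1/2), radius 1/108


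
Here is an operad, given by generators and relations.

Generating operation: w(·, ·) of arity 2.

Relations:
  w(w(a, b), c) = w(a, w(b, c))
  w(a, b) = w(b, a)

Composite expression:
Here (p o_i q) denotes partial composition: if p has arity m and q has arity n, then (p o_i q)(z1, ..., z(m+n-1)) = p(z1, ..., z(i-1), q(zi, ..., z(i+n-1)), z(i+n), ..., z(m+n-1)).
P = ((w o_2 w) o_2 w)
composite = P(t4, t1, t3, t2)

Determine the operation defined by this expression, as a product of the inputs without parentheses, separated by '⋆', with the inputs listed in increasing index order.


Both nesting and order wash out for w; what remains is which t's occur.
w(t1, t3) collapses to t1 ⋆ t3
w(w(t1, t3), t2) collapses to t1 ⋆ t3 ⋆ t2
w(t4, w(w(t1, t3), t2)) collapses to t4 ⋆ t1 ⋆ t3 ⋆ t2
the factors in increasing index order: t1 ⋆ t2 ⋆ t3 ⋆ t4

t1 ⋆ t2 ⋆ t3 ⋆ t4


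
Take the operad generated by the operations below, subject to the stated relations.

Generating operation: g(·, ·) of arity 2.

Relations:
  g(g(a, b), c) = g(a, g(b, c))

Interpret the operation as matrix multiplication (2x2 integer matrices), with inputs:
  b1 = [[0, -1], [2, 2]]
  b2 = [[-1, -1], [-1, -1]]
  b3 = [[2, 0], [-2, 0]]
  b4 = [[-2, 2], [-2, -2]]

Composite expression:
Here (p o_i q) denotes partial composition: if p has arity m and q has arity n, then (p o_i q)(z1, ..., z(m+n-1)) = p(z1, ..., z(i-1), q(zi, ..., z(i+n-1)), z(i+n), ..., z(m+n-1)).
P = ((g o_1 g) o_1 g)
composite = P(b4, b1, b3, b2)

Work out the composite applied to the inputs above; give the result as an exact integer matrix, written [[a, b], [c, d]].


[[4, 4], [4, 4]]


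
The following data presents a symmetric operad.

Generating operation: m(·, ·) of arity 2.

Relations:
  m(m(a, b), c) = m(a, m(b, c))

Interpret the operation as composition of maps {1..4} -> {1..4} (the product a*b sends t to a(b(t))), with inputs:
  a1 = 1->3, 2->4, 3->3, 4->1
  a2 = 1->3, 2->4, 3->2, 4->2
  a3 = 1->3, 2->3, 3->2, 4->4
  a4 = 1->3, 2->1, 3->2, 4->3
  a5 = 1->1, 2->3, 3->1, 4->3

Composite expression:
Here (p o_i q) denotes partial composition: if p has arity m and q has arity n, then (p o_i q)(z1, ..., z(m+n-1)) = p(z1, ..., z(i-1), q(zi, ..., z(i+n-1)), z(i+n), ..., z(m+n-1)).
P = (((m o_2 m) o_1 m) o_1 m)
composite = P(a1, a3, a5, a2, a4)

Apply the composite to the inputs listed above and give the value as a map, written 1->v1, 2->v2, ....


1->4, 2->3, 3->4, 4->4

m(a1, a3) = 1->3, 2->3, 3->4, 4->1
m(m(a1, a3), a5) = 1->3, 2->4, 3->3, 4->4
m(a2, a4) = 1->2, 2->3, 3->4, 4->2
m(m(m(a1, a3), a5), m(a2, a4)) = 1->4, 2->3, 3->4, 4->4


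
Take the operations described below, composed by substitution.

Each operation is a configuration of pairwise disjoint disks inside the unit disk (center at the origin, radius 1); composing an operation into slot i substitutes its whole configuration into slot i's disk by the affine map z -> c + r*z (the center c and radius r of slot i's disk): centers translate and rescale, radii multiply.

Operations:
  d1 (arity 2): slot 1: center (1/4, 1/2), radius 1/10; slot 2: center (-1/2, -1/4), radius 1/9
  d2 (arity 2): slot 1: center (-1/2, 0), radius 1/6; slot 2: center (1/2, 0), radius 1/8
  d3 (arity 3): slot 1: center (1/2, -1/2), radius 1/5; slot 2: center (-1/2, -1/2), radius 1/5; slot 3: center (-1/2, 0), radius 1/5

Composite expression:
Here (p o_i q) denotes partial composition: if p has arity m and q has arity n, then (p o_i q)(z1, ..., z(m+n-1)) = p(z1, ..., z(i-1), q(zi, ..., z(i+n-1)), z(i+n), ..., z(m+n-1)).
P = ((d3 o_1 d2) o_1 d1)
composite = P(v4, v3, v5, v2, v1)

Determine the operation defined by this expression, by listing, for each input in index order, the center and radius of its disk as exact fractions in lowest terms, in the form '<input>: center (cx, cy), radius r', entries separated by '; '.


v1: center (-1/2, 0), radius 1/5; v2: center (-1/2, -1/2), radius 1/5; v3: center (23/60, -61/120), radius 1/270; v4: center (49/120, -29/60), radius 1/300; v5: center (3/5, -1/2), radius 1/40

Follow each v-input down from d3: c' goes to c + r*c', radius to r*r'.
v4 passes through 3 substitutions, ending at center (49/120, -29/60), radius 1/300
v3 passes through 3 substitutions, ending at center (23/60, -61/120), radius 1/270
v5 passes through 2 substitutions, ending at center (3/5, -1/2), radius 1/40
v2 passes through 1 substitution, ending at center (-1/2, -1/2), radius 1/5
v1 passes through 1 substitution, ending at center (-1/2, 0), radius 1/5


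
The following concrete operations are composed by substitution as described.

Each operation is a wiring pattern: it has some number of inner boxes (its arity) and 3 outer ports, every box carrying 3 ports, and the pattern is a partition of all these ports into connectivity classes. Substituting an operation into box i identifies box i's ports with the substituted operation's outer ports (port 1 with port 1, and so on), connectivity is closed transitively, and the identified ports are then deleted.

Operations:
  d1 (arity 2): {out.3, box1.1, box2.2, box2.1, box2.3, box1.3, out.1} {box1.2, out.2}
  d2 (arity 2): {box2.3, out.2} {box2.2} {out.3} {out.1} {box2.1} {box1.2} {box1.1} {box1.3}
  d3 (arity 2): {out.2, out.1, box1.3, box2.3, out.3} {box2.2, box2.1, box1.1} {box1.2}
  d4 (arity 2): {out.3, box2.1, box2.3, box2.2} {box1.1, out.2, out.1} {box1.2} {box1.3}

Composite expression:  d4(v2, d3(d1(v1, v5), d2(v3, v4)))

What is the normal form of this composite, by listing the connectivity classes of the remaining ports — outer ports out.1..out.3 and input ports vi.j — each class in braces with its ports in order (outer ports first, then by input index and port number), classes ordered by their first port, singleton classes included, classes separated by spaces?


{out.1, out.2, v2.1} {out.3, v1.1, v1.3, v4.3, v5.1, v5.2, v5.3} {v1.2} {v2.2} {v2.3} {v3.1} {v3.2} {v3.3} {v4.1} {v4.2}


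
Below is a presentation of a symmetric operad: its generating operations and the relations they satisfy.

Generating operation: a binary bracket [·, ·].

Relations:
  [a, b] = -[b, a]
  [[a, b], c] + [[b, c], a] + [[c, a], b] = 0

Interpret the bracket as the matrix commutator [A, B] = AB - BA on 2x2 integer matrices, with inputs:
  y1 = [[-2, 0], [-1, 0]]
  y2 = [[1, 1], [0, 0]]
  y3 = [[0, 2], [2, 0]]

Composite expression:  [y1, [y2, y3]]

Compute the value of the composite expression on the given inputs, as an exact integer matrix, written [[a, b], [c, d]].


[[2, -4], [-8, -2]]

[y2, y3] = [[2, 2], [-2, -2]]
[y1, [y2, y3]] = [[2, -4], [-8, -2]]


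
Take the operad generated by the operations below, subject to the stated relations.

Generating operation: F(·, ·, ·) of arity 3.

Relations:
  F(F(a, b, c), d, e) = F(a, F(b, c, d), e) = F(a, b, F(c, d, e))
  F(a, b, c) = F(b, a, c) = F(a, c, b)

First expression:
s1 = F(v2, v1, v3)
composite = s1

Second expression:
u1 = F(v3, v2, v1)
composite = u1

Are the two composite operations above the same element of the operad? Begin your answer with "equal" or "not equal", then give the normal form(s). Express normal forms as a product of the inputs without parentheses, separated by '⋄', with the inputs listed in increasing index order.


equal — both sides give v1 ⋄ v2 ⋄ v3


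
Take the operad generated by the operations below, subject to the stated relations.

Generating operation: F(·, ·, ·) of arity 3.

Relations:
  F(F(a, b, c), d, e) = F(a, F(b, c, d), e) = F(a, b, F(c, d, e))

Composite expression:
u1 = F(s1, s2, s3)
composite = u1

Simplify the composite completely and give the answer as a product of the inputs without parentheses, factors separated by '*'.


s1 * s2 * s3

Associativity of F dissolves the nesting; only the s-input order survives.
F(s1, s2, s3) collapses to s1 * s2 * s3


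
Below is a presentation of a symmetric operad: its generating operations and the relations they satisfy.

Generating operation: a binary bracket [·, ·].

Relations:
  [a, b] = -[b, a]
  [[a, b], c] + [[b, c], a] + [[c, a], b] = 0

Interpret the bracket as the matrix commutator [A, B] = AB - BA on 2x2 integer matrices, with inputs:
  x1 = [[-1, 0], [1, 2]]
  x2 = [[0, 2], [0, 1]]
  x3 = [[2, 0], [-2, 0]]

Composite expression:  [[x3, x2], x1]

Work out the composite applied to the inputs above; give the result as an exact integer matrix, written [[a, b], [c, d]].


[[4, 12], [-14, -4]]

[x3, x2] = [[4, 4], [2, -4]]
[[x3, x2], x1] = [[4, 12], [-14, -4]]


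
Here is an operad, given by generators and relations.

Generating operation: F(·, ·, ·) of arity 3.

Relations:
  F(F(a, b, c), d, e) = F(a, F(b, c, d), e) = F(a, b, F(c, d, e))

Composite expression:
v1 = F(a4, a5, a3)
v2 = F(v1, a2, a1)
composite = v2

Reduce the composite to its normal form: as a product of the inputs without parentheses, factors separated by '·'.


a4 · a5 · a3 · a2 · a1

All parenthesizations of F agree; list the a-inputs left to right.
F(a4, a5, a3) flattens to a4 · a5 · a3
F(F(a4, a5, a3), a2, a1) flattens to a4 · a5 · a3 · a2 · a1


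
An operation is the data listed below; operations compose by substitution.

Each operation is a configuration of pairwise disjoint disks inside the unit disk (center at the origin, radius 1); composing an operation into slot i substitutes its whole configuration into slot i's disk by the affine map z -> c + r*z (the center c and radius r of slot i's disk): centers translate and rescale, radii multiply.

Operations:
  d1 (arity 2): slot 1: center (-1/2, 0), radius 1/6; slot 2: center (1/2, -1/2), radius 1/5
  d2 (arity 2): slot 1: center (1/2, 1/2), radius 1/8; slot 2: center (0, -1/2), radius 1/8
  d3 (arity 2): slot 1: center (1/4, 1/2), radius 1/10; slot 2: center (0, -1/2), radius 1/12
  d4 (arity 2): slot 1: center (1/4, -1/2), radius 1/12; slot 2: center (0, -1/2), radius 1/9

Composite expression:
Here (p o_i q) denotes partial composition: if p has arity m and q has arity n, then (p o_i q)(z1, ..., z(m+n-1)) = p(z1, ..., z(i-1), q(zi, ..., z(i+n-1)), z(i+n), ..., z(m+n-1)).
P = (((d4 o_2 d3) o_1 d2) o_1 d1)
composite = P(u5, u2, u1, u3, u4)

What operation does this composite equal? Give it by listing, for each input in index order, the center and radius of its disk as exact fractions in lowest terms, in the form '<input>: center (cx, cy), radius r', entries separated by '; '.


u1: center (1/4, -13/24), radius 1/96; u2: center (19/64, -89/192), radius 1/480; u3: center (1/36, -4/9), radius 1/90; u4: center (0, -5/9), radius 1/108; u5: center (55/192, -11/24), radius 1/576

Only the slot chain above each u matters under d4; compose those maps.
input u5: applying the 3 nested substitutions gives center (55/192, -11/24), radius 1/576
input u2: applying the 3 nested substitutions gives center (19/64, -89/192), radius 1/480
input u1: applying the 2 nested substitutions gives center (1/4, -13/24), radius 1/96
input u3: applying the 2 nested substitutions gives center (1/36, -4/9), radius 1/90
input u4: applying the 2 nested substitutions gives center (0, -5/9), radius 1/108


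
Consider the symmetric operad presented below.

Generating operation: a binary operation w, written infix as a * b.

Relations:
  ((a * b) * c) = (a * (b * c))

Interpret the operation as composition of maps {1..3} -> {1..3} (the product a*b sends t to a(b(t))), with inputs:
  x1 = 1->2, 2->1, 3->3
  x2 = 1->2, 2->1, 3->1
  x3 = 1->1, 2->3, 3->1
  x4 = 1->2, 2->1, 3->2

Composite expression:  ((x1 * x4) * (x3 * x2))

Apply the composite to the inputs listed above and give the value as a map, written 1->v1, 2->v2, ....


1->1, 2->1, 3->1

(x1 * x4) = 1->1, 2->2, 3->1
(x3 * x2) = 1->3, 2->1, 3->1
((x1 * x4) * (x3 * x2)) = 1->1, 2->1, 3->1


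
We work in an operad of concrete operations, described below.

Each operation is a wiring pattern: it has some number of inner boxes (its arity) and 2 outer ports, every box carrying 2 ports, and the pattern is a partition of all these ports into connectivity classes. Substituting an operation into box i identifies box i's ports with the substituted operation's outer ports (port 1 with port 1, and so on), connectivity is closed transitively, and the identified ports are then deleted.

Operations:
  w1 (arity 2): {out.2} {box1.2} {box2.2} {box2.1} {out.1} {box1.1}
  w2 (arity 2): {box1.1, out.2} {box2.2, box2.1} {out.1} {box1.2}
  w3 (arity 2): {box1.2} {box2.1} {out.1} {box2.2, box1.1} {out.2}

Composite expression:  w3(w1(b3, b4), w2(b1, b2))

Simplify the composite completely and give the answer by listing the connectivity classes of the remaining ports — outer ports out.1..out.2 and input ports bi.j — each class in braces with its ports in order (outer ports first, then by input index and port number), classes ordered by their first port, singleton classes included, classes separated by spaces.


{out.1} {out.2} {b1.1} {b1.2} {b2.1, b2.2} {b3.1} {b3.2} {b4.1} {b4.2}

After gluing at w3, chains via deleted ports link the b-ports.
stage w1: inputs (b3, b4), connectivity {out.1} {out.2} {b3.1} {b3.2} {b4.1} {b4.2}, out.j its boundary
stage w2: inputs (b1, b2), connectivity {out.1} {out.2, b1.1} {b1.2} {b2.1, b2.2}, out.j its boundary
stage w3: inputs (b3, b4, b1, b2), connectivity {out.1} {out.2} {b1.1} {b1.2} {b2.1, b2.2} {b3.1} {b3.2} {b4.1} {b4.2}, out.j its boundary


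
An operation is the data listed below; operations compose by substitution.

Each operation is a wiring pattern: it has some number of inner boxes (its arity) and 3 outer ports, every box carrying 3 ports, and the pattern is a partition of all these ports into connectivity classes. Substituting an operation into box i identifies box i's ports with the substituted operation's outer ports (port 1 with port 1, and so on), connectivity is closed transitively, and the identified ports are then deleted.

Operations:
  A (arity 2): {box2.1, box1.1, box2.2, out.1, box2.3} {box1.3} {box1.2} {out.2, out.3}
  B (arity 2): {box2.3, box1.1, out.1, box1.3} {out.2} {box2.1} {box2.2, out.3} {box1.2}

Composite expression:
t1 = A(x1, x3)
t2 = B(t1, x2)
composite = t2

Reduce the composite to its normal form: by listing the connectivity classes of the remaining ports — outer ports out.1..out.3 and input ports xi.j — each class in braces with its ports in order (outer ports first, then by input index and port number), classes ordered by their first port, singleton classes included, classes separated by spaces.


{out.1, x1.1, x2.3, x3.1, x3.2, x3.3} {out.2} {out.3, x2.2} {x1.2} {x1.3} {x2.1}

Two ports join when wires chain via B-identified ports.
A over (x1, x3) gives {out.1, x1.1, x3.1, x3.2, x3.3} {out.2, out.3} {x1.2} {x1.3}, out.j being that stage's outer ports
B over (x1, x3, x2) gives {out.1, x1.1, x2.3, x3.1, x3.2, x3.3} {out.2} {out.3, x2.2} {x1.2} {x1.3} {x2.1}, out.j being that stage's outer ports


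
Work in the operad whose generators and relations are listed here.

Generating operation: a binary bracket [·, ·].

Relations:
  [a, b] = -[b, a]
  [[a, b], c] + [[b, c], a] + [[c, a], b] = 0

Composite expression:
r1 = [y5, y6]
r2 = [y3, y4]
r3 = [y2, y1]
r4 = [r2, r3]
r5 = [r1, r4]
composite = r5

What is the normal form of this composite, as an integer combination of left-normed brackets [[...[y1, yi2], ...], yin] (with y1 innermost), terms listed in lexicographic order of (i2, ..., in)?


-[[[[[y1, y2], y3], y4], y5], y6] + [[[[[y1, y2], y3], y4], y6], y5] + [[[[[y1, y2], y4], y3], y5], y6] - [[[[[y1, y2], y4], y3], y6], y5]


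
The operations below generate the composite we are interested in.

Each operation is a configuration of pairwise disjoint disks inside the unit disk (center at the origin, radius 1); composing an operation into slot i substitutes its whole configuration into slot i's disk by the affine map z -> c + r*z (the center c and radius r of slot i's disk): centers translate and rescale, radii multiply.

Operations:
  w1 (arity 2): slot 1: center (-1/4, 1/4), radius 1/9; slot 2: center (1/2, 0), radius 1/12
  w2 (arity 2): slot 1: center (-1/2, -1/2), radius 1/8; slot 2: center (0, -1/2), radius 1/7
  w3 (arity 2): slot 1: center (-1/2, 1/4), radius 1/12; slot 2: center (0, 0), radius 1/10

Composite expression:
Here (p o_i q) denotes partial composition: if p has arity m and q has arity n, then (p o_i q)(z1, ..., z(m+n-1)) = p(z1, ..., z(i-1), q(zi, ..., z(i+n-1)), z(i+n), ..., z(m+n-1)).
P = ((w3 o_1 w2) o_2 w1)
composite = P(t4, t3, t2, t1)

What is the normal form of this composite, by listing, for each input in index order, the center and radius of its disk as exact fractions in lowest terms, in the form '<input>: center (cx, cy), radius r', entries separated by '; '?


t1: center (0, 0), radius 1/10; t2: center (-83/168, 5/24), radius 1/1008; t3: center (-169/336, 71/336), radius 1/756; t4: center (-13/24, 5/24), radius 1/96


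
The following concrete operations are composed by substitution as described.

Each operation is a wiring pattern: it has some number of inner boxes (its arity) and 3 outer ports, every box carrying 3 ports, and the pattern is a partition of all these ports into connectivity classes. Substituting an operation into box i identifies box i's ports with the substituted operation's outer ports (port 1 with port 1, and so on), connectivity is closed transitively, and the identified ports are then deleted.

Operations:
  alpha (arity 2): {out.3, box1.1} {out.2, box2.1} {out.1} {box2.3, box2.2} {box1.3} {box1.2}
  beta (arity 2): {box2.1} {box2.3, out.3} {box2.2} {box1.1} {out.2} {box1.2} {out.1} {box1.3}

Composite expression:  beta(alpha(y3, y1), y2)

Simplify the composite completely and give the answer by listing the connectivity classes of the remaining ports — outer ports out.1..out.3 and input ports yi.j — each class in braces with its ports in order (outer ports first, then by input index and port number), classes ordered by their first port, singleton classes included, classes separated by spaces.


{out.1} {out.2} {out.3, y2.3} {y1.1} {y1.2, y1.3} {y2.1} {y2.2} {y3.1} {y3.2} {y3.3}

Connectivity passes through glued beta-boundaries; trace each wire chain.
through alpha, on inputs (y3, y1): {out.1} {out.2, y1.1} {out.3, y3.1} {y1.2, y1.3} {y3.2} {y3.3} (out.j = stage outer ports)
through beta, on inputs (y3, y1, y2): {out.1} {out.2} {out.3, y2.3} {y1.1} {y1.2, y1.3} {y2.1} {y2.2} {y3.1} {y3.2} {y3.3} (out.j = stage outer ports)


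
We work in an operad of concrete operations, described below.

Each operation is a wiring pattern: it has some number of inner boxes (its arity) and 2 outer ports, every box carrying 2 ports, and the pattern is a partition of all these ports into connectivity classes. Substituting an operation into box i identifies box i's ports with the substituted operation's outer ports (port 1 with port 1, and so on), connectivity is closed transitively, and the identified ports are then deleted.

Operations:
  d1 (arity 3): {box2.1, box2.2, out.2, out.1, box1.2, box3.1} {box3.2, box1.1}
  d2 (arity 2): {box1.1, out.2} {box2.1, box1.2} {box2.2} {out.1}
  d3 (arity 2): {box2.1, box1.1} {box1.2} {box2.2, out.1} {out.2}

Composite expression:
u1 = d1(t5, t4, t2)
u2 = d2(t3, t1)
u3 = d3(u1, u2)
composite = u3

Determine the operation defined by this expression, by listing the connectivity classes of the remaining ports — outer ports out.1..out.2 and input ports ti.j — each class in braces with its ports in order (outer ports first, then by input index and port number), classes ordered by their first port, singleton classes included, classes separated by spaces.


Substituting into d3 glues patterns; closure does the rest.
d1 over (t5, t4, t2) gives {out.1, out.2, t2.1, t4.1, t4.2, t5.2} {t2.2, t5.1}, out.j being that stage's outer ports
d2 over (t3, t1) gives {out.1} {out.2, t3.1} {t1.1, t3.2} {t1.2}, out.j being that stage's outer ports
d3 over (t5, t4, t2, t3, t1) gives {out.1, t3.1} {out.2} {t1.1, t3.2} {t1.2} {t2.1, t4.1, t4.2, t5.2} {t2.2, t5.1}, out.j being that stage's outer ports

{out.1, t3.1} {out.2} {t1.1, t3.2} {t1.2} {t2.1, t4.1, t4.2, t5.2} {t2.2, t5.1}


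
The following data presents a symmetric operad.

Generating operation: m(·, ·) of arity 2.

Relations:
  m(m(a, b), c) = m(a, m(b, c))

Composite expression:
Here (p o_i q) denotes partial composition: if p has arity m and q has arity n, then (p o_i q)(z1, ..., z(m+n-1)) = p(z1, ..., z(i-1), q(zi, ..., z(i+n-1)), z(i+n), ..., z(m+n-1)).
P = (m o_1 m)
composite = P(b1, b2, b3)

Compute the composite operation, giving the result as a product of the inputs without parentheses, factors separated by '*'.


All parenthesizations of m agree; list the b-inputs left to right.
m(b1, b2) spells out as b1 * b2
m(m(b1, b2), b3) spells out as b1 * b2 * b3

b1 * b2 * b3


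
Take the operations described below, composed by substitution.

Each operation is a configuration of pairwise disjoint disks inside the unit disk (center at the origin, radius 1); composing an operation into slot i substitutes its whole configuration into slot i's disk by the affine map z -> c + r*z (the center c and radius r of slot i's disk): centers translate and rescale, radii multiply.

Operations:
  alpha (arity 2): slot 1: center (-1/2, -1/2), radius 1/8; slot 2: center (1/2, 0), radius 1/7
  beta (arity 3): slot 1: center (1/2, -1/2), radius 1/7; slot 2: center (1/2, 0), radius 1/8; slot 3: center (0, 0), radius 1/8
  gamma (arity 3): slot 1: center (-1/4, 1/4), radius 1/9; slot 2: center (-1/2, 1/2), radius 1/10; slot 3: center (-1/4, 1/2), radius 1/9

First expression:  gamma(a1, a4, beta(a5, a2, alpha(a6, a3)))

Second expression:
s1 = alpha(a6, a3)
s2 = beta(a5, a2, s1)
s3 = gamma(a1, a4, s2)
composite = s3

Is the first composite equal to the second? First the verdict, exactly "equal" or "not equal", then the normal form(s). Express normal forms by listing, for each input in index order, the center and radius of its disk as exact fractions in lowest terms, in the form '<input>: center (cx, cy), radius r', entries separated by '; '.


In normal form, the first expression is a1: center (-1/4, 1/4), radius 1/9; a2: center (-7/36, 1/2), radius 1/72; a3: center (-35/144, 1/2), radius 1/504; a4: center (-1/2, 1/2), radius 1/10; a5: center (-7/36, 4/9), radius 1/63; a6: center (-37/144, 71/144), radius 1/576
In normal form, the second expression is a1: center (-1/4, 1/4), radius 1/9; a2: center (-7/36, 1/2), radius 1/72; a3: center (-35/144, 1/2), radius 1/504; a4: center (-1/2, 1/2), radius 1/10; a5: center (-7/36, 4/9), radius 1/63; a6: center (-37/144, 71/144), radius 1/576
Same normal form: equal.

equal — both sides give a1: center (-1/4, 1/4), radius 1/9; a2: center (-7/36, 1/2), radius 1/72; a3: center (-35/144, 1/2), radius 1/504; a4: center (-1/2, 1/2), radius 1/10; a5: center (-7/36, 4/9), radius 1/63; a6: center (-37/144, 71/144), radius 1/576


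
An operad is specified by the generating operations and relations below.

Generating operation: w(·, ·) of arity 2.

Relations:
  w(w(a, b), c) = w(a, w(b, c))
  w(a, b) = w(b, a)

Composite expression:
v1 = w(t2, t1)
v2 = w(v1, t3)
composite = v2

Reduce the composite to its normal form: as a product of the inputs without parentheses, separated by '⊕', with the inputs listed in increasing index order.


t1 ⊕ t2 ⊕ t3

Reordering under w is free, so list the t-inputs canonically.
w(t2, t1) flattens to t2 ⊕ t1
w(w(t2, t1), t3) flattens to t2 ⊕ t1 ⊕ t3
sorting the factors by input index: t1 ⊕ t2 ⊕ t3


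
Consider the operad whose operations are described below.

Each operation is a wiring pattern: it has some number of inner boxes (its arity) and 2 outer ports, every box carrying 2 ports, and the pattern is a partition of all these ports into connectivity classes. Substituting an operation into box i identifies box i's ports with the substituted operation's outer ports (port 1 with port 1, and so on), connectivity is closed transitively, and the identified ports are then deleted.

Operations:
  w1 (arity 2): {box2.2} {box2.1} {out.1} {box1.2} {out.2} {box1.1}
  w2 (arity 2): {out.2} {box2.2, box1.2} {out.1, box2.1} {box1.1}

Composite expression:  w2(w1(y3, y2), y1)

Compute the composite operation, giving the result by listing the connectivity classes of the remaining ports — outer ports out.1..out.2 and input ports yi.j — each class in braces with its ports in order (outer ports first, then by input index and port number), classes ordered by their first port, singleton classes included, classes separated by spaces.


Two ports join when wires chain via w2-identified ports.
through w1, on inputs (y3, y2): {out.1} {out.2} {y2.1} {y2.2} {y3.1} {y3.2} (out.j = stage outer ports)
through w2, on inputs (y3, y2, y1): {out.1, y1.1} {out.2} {y1.2} {y2.1} {y2.2} {y3.1} {y3.2} (out.j = stage outer ports)

{out.1, y1.1} {out.2} {y1.2} {y2.1} {y2.2} {y3.1} {y3.2}


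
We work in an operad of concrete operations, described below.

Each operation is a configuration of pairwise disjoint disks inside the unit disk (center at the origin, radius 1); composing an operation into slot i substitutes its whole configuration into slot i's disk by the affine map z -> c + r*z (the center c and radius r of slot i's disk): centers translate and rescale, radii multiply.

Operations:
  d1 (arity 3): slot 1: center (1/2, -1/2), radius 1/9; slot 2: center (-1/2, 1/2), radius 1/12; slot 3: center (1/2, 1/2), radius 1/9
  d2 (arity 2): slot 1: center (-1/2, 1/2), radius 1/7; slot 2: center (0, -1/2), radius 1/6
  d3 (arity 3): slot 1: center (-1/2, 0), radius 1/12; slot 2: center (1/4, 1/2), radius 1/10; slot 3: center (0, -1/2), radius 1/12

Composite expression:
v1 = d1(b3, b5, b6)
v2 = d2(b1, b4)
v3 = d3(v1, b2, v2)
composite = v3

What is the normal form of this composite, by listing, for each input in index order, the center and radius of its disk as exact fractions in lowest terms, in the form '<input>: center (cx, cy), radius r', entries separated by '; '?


b1: center (-1/24, -11/24), radius 1/84; b2: center (1/4, 1/2), radius 1/10; b3: center (-11/24, -1/24), radius 1/108; b4: center (0, -13/24), radius 1/72; b5: center (-13/24, 1/24), radius 1/144; b6: center (-11/24, 1/24), radius 1/108

Nesting under d3 composes maps z -> c + r*z down each b-path.
tracing b3 down its 2-map path: center (-11/24, -1/24), radius 1/108
tracing b5 down its 2-map path: center (-13/24, 1/24), radius 1/144
tracing b6 down its 2-map path: center (-11/24, 1/24), radius 1/108
tracing b2 down its 1-map path: center (1/4, 1/2), radius 1/10
tracing b1 down its 2-map path: center (-1/24, -11/24), radius 1/84
tracing b4 down its 2-map path: center (0, -13/24), radius 1/72


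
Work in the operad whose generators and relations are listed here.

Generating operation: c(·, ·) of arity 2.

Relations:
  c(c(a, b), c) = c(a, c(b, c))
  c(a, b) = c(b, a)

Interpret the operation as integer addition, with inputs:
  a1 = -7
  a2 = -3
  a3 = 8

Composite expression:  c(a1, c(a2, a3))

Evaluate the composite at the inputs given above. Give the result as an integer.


-2


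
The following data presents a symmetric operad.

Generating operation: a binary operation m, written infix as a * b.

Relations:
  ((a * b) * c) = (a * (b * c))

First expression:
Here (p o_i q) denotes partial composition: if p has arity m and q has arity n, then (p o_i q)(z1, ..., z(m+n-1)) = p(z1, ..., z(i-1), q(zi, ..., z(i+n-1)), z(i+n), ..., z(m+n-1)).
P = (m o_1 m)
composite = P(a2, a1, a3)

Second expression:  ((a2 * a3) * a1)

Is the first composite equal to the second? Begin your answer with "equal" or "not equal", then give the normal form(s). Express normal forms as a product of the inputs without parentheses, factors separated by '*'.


not equal; first: a2 * a1 * a3; second: a2 * a3 * a1

The first composite normalizes to a2 * a1 * a3
The second composite normalizes to a2 * a3 * a1
They disagree, so not equal.


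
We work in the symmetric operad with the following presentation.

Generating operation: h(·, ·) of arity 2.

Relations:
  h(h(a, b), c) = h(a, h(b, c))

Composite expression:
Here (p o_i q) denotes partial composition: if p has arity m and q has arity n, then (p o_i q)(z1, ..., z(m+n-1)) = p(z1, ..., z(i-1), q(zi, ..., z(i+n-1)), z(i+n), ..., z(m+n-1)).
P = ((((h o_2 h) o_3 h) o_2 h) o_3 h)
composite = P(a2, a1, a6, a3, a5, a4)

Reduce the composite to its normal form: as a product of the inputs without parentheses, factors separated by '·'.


a2 · a1 · a6 · a3 · a5 · a4

Key point: h is associative — brackets drop, the a-order remains.
h(a6, a3) reduces to a6 · a3
h(a1, h(a6, a3)) reduces to a1 · a6 · a3
h(a5, a4) reduces to a5 · a4
h(h(a1, h(a6, a3)), h(a5, a4)) reduces to a1 · a6 · a3 · a5 · a4
h(a2, h(h(a1, h(a6, a3)), h(a5, a4))) reduces to a2 · a1 · a6 · a3 · a5 · a4


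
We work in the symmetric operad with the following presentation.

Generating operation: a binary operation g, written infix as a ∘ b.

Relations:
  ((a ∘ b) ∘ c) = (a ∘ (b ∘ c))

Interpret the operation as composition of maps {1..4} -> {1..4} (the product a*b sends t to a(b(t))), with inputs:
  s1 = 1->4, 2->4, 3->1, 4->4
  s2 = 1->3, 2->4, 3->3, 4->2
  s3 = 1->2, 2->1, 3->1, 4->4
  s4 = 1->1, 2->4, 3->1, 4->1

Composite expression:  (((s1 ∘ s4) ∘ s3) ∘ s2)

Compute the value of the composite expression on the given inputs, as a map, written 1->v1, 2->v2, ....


(s1 ∘ s4) = 1->4, 2->4, 3->4, 4->4
((s1 ∘ s4) ∘ s3) = 1->4, 2->4, 3->4, 4->4
(((s1 ∘ s4) ∘ s3) ∘ s2) = 1->4, 2->4, 3->4, 4->4

1->4, 2->4, 3->4, 4->4


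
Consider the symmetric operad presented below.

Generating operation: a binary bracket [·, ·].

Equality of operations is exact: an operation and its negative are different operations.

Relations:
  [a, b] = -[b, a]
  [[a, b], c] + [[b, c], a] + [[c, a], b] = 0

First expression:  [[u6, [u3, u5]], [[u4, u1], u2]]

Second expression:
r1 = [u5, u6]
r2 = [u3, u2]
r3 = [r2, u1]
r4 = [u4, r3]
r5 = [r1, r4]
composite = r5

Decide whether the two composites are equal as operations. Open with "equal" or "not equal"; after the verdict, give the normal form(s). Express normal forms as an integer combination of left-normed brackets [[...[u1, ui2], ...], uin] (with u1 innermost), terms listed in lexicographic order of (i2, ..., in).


not equal: they reduce to -[[[[[u1, u4], u2], u3], u5], u6] + [[[[[u1, u4], u2], u5], u3], u6] + [[[[[u1, u4], u2], u6], u3], u5] - [[[[[u1, u4], u2], u6], u5], u3] and [[[[[u1, u2], u3], u4], u5], u6] - [[[[[u1, u2], u3], u4], u6], u5] - [[[[[u1, u3], u2], u4], u5], u6] + [[[[[u1, u3], u2], u4], u6], u5]

The first expression reduces to -[[[[[u1, u4], u2], u3], u5], u6] + [[[[[u1, u4], u2], u5], u3], u6] + [[[[[u1, u4], u2], u6], u3], u5] - [[[[[u1, u4], u2], u6], u5], u3]
The second expression reduces to [[[[[u1, u2], u3], u4], u5], u6] - [[[[[u1, u2], u3], u4], u6], u5] - [[[[[u1, u3], u2], u4], u5], u6] + [[[[[u1, u3], u2], u4], u6], u5]
Distinct normal forms: not equal.


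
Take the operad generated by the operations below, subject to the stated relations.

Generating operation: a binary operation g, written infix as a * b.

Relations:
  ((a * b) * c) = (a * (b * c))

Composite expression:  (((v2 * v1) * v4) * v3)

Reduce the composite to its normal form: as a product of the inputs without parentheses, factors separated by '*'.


All parenthesizations of g agree; list the v-inputs left to right.
(v2 * v1) flattens to v2 * v1
((v2 * v1) * v4) flattens to v2 * v1 * v4
(((v2 * v1) * v4) * v3) flattens to v2 * v1 * v4 * v3

v2 * v1 * v4 * v3
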